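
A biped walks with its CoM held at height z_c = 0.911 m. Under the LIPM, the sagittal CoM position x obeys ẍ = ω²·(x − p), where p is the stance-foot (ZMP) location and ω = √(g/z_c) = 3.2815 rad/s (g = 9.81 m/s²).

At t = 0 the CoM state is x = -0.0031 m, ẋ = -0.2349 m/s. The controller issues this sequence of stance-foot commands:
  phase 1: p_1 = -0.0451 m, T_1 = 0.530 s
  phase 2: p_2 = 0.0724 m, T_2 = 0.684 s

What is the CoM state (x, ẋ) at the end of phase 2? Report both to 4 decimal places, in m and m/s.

phase 1: p=-0.0451, T=0.530, ωT=1.739195, cosh=2.934210, sinh=2.758549; start (x,ẋ)=(-0.003100, -0.234900) → end (x,ẋ)=(-0.119329, -0.309055)
phase 2: p=0.0724, T=0.684, ωT=2.244546, cosh=4.771053, sinh=4.665077; start (x,ẋ)=(-0.119329, -0.309055) → end (x,ẋ)=(-1.281709, -4.409585)

x = -1.2817, ẋ = -4.4096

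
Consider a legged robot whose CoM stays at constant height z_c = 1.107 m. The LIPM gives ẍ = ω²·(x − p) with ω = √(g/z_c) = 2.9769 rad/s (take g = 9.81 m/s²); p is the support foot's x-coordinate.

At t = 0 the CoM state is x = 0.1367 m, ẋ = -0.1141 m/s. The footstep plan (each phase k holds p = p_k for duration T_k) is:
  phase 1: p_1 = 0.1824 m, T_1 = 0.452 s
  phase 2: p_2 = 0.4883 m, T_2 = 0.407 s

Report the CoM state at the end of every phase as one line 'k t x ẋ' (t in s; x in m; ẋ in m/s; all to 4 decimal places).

phase 1: p=0.1824, T=0.452, ωT=1.345559, cosh=2.050363, sinh=1.789969; start (x,ẋ)=(0.136700, -0.114100) → end (x,ẋ)=(0.020092, -0.477462)
phase 2: p=0.4883, T=0.407, ωT=1.211598, cosh=1.828285, sinh=1.530564; start (x,ẋ)=(0.020092, -0.477462) → end (x,ẋ)=(-0.613204, -3.006250)

1 0.4520 0.0201 -0.4775
2 0.8590 -0.6132 -3.0063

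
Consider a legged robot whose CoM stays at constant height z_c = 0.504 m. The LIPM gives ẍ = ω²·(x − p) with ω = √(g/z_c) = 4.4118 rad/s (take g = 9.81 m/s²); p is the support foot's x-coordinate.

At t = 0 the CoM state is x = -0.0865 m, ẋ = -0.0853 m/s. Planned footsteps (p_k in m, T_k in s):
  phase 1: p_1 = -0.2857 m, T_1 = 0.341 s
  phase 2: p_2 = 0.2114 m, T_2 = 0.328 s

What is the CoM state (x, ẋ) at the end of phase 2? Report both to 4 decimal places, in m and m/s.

phase 1: p=-0.2857, T=0.341, ωT=1.504424, cosh=2.361852, sinh=2.139707; start (x,ẋ)=(-0.086500, -0.085300) → end (x,ẋ)=(0.143411, 1.678974)
phase 2: p=0.2114, T=0.328, ωT=1.447070, cosh=2.242951, sinh=2.007693; start (x,ẋ)=(0.143411, 1.678974) → end (x,ẋ)=(0.822960, 3.163639)

x = 0.8230, ẋ = 3.1636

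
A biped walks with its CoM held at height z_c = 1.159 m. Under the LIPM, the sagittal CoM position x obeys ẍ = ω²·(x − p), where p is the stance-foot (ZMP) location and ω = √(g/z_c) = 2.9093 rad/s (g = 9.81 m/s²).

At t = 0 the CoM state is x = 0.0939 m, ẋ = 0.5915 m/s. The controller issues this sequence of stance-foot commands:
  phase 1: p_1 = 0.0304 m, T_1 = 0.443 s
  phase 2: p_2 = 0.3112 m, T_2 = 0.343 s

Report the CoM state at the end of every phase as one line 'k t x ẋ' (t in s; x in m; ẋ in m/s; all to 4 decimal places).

phase 1: p=0.0304, T=0.443, ωT=1.288820, cosh=1.952049, sinh=1.676453; start (x,ẋ)=(0.093900, 0.591500) → end (x,ẋ)=(0.495201, 1.464346)
phase 2: p=0.3112, T=0.343, ωT=0.997890, cosh=1.540604, sinh=1.171948; start (x,ẋ)=(0.495201, 1.464346) → end (x,ẋ)=(1.184552, 2.883336)

1 0.4430 0.4952 1.4643
2 0.7860 1.1846 2.8833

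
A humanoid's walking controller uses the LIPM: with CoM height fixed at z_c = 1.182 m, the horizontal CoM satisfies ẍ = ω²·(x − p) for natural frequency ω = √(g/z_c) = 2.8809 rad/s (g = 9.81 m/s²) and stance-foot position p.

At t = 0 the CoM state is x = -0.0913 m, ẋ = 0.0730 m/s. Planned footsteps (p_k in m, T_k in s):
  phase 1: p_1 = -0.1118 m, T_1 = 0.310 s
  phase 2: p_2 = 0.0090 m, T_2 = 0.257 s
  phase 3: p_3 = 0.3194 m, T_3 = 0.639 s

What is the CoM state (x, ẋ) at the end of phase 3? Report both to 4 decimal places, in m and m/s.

phase 1: p=-0.1118, T=0.310, ωT=0.893079, cosh=1.426016, sinh=1.016623; start (x,ẋ)=(-0.091300, 0.073000) → end (x,ẋ)=(-0.056806, 0.164139)
phase 2: p=0.0090, T=0.257, ωT=0.740391, cosh=1.286842, sinh=0.809914; start (x,ẋ)=(-0.056806, 0.164139) → end (x,ẋ)=(-0.029537, 0.057677)
phase 3: p=0.3194, T=0.639, ωT=1.840895, cosh=3.230426, sinh=3.071751; start (x,ẋ)=(-0.029537, 0.057677) → end (x,ẋ)=(-0.746318, -2.901566)

x = -0.7463, ẋ = -2.9016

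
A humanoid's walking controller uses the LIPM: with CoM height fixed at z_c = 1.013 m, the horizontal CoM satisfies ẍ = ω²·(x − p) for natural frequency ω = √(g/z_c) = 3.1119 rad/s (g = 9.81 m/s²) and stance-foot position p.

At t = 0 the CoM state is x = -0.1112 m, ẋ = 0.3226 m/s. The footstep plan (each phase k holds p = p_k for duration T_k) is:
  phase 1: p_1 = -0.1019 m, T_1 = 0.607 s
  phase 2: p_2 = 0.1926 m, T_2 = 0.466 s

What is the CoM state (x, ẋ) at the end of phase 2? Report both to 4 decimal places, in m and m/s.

x = 0.8585, ẋ = 2.2995

phase 1: p=-0.1019, T=0.607, ωT=1.888923, cosh=3.381740, sinh=3.230505; start (x,ẋ)=(-0.111200, 0.322600) → end (x,ẋ)=(0.201545, 0.997456)
phase 2: p=0.1926, T=0.466, ωT=1.450145, cosh=2.249135, sinh=2.014599; start (x,ẋ)=(0.201545, 0.997456) → end (x,ẋ)=(0.858458, 2.299494)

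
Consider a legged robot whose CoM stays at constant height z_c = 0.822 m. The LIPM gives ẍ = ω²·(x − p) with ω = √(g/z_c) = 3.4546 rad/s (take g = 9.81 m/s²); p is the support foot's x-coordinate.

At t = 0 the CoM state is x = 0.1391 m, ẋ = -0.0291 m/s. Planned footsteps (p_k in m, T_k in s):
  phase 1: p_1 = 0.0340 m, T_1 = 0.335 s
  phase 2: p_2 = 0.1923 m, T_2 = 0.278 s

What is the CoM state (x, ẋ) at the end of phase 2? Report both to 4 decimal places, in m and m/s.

phase 1: p=0.0340, T=0.335, ωT=1.157291, cosh=1.747820, sinh=1.433483; start (x,ẋ)=(0.139100, -0.029100) → end (x,ẋ)=(0.205621, 0.469605)
phase 2: p=0.1923, T=0.278, ωT=0.960379, cosh=1.497717, sinh=1.114969; start (x,ẋ)=(0.205621, 0.469605) → end (x,ẋ)=(0.363816, 0.754645)

x = 0.3638, ẋ = 0.7546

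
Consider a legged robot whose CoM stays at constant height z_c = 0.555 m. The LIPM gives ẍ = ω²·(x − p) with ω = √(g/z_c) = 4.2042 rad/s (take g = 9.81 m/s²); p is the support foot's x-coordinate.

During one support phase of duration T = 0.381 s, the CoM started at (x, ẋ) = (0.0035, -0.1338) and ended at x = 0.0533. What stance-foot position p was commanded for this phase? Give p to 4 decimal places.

p = -0.0759

ωT = 4.2042·0.381 = 1.601800; cosh(ωT) = 2.581745, sinh(ωT) = 2.380212
x(T) = p + (x₀−p)·cosh(ωT) + (ẋ₀/ω)·sinh(ωT) ⇒ p·(1 − cosh) = x(T) − x₀·cosh − (ẋ₀/ω)·sinh
numerator   = 0.0533 − (0.0035)·2.581745 − (-0.1338/4.2042)·2.380212 = 0.120015
denominator = 1 − 2.581745 = -1.581745
p = 0.120015 / -1.581745 = -0.0759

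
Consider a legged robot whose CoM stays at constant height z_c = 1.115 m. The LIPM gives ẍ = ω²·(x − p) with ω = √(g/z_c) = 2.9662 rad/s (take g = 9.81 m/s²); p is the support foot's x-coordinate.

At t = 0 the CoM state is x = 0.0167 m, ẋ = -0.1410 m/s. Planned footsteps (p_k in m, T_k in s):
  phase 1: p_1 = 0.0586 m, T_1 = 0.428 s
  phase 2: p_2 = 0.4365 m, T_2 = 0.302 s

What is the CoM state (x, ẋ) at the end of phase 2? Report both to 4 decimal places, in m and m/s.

x = -0.4929, ẋ = -2.3012

phase 1: p=0.0586, T=0.428, ωT=1.269534, cosh=1.920077, sinh=1.639115; start (x,ẋ)=(0.016700, -0.141000) → end (x,ẋ)=(-0.099767, -0.474446)
phase 2: p=0.4365, T=0.302, ωT=0.895792, cosh=1.428780, sinh=1.020496; start (x,ẋ)=(-0.099767, -0.474446) → end (x,ẋ)=(-0.492937, -2.301158)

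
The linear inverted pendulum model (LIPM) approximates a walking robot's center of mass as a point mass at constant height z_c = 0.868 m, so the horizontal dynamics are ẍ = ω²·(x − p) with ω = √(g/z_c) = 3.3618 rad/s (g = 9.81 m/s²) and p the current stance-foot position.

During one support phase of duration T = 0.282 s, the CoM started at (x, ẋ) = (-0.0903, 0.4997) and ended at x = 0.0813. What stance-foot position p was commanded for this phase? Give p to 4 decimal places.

ωT = 3.3618·0.282 = 0.948028; cosh(ωT) = 1.484060, sinh(ωT) = 1.096555
x(T) = p + (x₀−p)·cosh(ωT) + (ẋ₀/ω)·sinh(ωT) ⇒ p·(1 − cosh) = x(T) − x₀·cosh − (ẋ₀/ω)·sinh
numerator   = 0.0813 − (-0.0903)·1.484060 − (0.4997/3.3618)·1.096555 = 0.052318
denominator = 1 − 1.484060 = -0.484060
p = 0.052318 / -0.484060 = -0.1081

p = -0.1081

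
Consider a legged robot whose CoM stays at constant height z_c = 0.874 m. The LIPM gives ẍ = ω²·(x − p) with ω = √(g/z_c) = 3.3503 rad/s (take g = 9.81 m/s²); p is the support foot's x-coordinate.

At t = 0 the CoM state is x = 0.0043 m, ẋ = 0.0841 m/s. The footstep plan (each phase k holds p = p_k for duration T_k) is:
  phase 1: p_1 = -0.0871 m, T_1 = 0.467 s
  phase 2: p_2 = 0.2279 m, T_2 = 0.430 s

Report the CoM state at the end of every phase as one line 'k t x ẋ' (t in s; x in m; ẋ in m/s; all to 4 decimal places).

1 0.4670 0.1983 0.9098
2 0.8970 0.7032 1.8313

phase 1: p=-0.0871, T=0.467, ωT=1.564590, cosh=2.494944, sinh=2.285771; start (x,ẋ)=(0.004300, 0.084100) → end (x,ẋ)=(0.198316, 0.909768)
phase 2: p=0.2279, T=0.430, ωT=1.440629, cosh=2.230065, sinh=1.993286; start (x,ẋ)=(0.198316, 0.909768) → end (x,ẋ)=(0.703199, 1.831275)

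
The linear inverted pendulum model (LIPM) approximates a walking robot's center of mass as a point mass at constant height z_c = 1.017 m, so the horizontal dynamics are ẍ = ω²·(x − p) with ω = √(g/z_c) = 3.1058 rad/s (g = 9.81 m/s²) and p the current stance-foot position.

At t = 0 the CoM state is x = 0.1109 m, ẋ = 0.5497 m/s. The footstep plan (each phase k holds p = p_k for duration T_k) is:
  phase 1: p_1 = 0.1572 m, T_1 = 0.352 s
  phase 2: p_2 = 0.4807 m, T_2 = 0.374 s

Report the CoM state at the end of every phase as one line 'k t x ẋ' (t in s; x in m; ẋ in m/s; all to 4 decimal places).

1 0.3520 0.3148 0.7218
2 0.7260 0.5246 0.5234

phase 1: p=0.1572, T=0.352, ωT=1.093242, cosh=1.659530, sinh=1.324401; start (x,ẋ)=(0.110900, 0.549700) → end (x,ẋ)=(0.314771, 0.721797)
phase 2: p=0.4807, T=0.374, ωT=1.161569, cosh=1.753969, sinh=1.440974; start (x,ẋ)=(0.314771, 0.721797) → end (x,ẋ)=(0.524553, 0.523416)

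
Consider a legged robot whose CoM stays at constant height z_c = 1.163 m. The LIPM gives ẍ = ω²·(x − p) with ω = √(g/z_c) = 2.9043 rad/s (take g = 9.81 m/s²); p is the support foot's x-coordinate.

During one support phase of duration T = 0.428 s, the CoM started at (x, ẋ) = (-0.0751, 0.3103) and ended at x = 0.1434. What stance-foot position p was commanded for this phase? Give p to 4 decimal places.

ωT = 2.9043·0.428 = 1.243040; cosh(ωT) = 1.877321, sinh(ωT) = 1.588815
x(T) = p + (x₀−p)·cosh(ωT) + (ẋ₀/ω)·sinh(ωT) ⇒ p·(1 − cosh) = x(T) − x₀·cosh − (ẋ₀/ω)·sinh
numerator   = 0.1434 − (-0.0751)·1.877321 − (0.3103/2.9043)·1.588815 = 0.114635
denominator = 1 − 1.877321 = -0.877321
p = 0.114635 / -0.877321 = -0.1307

p = -0.1307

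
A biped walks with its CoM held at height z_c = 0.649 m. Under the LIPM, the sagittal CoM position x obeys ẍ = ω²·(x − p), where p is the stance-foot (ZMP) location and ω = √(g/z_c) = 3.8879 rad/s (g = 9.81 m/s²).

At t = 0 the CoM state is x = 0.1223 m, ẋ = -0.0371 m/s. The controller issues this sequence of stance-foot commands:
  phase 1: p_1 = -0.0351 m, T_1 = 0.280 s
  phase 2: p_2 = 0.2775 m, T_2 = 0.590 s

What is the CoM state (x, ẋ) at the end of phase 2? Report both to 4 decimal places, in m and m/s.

phase 1: p=-0.0351, T=0.280, ωT=1.088612, cosh=1.653416, sinh=1.316733; start (x,ẋ)=(0.122300, -0.037100) → end (x,ẋ)=(0.212583, 0.744440)
phase 2: p=0.2775, T=0.590, ωT=2.293861, cosh=5.007007, sinh=4.906131; start (x,ẋ)=(0.212583, 0.744440) → end (x,ẋ)=(0.891866, 2.489151)

x = 0.8919, ẋ = 2.4892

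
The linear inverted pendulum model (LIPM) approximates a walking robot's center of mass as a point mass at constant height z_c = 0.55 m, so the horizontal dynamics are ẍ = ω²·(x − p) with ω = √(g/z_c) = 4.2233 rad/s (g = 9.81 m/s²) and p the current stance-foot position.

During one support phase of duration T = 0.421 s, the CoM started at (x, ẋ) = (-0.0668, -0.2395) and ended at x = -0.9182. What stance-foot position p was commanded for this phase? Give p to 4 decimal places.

p = 0.2701

ωT = 4.2233·0.421 = 1.778009; cosh(ωT) = 3.043519, sinh(ωT) = 2.874545
x(T) = p + (x₀−p)·cosh(ωT) + (ẋ₀/ω)·sinh(ωT) ⇒ p·(1 − cosh) = x(T) − x₀·cosh − (ẋ₀/ω)·sinh
numerator   = -0.9182 − (-0.0668)·3.043519 − (-0.2395/4.2233)·2.874545 = -0.551880
denominator = 1 − 3.043519 = -2.043519
p = -0.551880 / -2.043519 = 0.2701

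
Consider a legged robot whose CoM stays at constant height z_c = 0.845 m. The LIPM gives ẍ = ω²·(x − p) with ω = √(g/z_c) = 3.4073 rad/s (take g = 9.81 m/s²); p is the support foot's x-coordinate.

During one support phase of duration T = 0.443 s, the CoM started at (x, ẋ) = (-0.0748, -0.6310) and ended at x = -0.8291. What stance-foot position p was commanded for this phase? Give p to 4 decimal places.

p = 0.1845

ωT = 3.4073·0.443 = 1.509434; cosh(ωT) = 2.372602, sinh(ωT) = 2.151567
x(T) = p + (x₀−p)·cosh(ωT) + (ẋ₀/ω)·sinh(ωT) ⇒ p·(1 − cosh) = x(T) − x₀·cosh − (ẋ₀/ω)·sinh
numerator   = -0.8291 − (-0.0748)·2.372602 − (-0.6310/3.4073)·2.151567 = -0.253179
denominator = 1 − 2.372602 = -1.372602
p = -0.253179 / -1.372602 = 0.1845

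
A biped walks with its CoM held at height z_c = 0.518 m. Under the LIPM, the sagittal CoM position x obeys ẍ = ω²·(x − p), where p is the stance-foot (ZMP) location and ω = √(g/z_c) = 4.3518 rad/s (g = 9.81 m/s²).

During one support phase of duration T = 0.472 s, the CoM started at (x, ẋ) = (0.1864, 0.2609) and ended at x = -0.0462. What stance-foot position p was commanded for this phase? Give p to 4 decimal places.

ωT = 4.3518·0.472 = 2.054050; cosh(ωT) = 3.963818, sinh(ωT) = 3.835604
x(T) = p + (x₀−p)·cosh(ωT) + (ẋ₀/ω)·sinh(ωT) ⇒ p·(1 − cosh) = x(T) − x₀·cosh − (ẋ₀/ω)·sinh
numerator   = -0.0462 − (0.1864)·3.963818 − (0.2609/4.3518)·3.835604 = -1.015009
denominator = 1 − 3.963818 = -2.963818
p = -1.015009 / -2.963818 = 0.3425

p = 0.3425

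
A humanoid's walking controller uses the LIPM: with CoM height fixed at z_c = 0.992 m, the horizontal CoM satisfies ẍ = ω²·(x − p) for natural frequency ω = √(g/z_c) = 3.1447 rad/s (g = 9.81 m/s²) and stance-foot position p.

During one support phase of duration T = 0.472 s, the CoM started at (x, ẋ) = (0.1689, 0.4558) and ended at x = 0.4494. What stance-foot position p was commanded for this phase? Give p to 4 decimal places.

ωT = 3.1447·0.472 = 1.484298; cosh(ωT) = 2.319265, sinh(ωT) = 2.092604
x(T) = p + (x₀−p)·cosh(ωT) + (ẋ₀/ω)·sinh(ωT) ⇒ p·(1 − cosh) = x(T) − x₀·cosh − (ẋ₀/ω)·sinh
numerator   = 0.4494 − (0.1689)·2.319265 − (0.4558/3.1447)·2.092604 = -0.245631
denominator = 1 − 2.319265 = -1.319265
p = -0.245631 / -1.319265 = 0.1862

p = 0.1862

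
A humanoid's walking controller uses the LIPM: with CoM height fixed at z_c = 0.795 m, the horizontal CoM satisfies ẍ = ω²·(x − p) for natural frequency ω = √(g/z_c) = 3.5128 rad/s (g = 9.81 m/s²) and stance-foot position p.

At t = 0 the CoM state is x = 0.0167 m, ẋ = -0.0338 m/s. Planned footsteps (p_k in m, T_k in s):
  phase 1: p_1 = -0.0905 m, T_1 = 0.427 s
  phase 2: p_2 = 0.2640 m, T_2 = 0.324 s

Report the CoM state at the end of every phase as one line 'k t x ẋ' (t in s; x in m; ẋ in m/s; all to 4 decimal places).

1 0.4270 0.1412 0.7223
2 0.7510 0.3406 0.6387

phase 1: p=-0.0905, T=0.427, ωT=1.499966, cosh=2.352336, sinh=2.129199; start (x,ẋ)=(0.016700, -0.033800) → end (x,ẋ)=(0.141183, 0.722288)
phase 2: p=0.2640, T=0.324, ωT=1.138147, cosh=1.720696, sinh=1.400284; start (x,ẋ)=(0.141183, 0.722288) → end (x,ẋ)=(0.340591, 0.638713)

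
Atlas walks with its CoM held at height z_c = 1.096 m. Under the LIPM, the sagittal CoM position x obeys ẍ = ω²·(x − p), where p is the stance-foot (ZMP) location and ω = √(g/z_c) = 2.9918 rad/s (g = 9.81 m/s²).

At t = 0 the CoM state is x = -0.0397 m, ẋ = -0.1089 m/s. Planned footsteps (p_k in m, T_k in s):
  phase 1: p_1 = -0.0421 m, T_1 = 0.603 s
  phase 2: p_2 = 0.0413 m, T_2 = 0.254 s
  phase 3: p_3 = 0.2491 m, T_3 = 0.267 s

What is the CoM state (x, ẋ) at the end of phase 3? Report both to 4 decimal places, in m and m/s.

x = -0.7257, ẋ = -2.5881

phase 1: p=-0.0421, T=0.603, ωT=1.804055, cosh=3.119430, sinh=2.954801; start (x,ẋ)=(-0.039700, -0.108900) → end (x,ẋ)=(-0.142167, -0.318490)
phase 2: p=0.0413, T=0.254, ωT=0.759917, cosh=1.302902, sinh=0.835197; start (x,ẋ)=(-0.142167, -0.318490) → end (x,ẋ)=(-0.286649, -0.873397)
phase 3: p=0.2491, T=0.267, ωT=0.798811, cosh=1.336380, sinh=0.886516; start (x,ẋ)=(-0.286649, -0.873397) → end (x,ẋ)=(-0.725665, -2.588145)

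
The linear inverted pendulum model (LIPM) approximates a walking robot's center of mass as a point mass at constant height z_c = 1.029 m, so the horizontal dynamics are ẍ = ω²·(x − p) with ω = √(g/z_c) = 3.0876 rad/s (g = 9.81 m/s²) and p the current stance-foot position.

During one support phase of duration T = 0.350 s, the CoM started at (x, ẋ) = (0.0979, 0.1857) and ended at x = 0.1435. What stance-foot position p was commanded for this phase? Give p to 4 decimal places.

ωT = 3.0876·0.350 = 1.080660; cosh(ωT) = 1.642998, sinh(ωT) = 1.303626
x(T) = p + (x₀−p)·cosh(ωT) + (ẋ₀/ω)·sinh(ωT) ⇒ p·(1 − cosh) = x(T) − x₀·cosh − (ẋ₀/ω)·sinh
numerator   = 0.1435 − (0.0979)·1.642998 − (0.1857/3.0876)·1.303626 = -0.095754
denominator = 1 − 1.642998 = -0.642998
p = -0.095754 / -0.642998 = 0.1489

p = 0.1489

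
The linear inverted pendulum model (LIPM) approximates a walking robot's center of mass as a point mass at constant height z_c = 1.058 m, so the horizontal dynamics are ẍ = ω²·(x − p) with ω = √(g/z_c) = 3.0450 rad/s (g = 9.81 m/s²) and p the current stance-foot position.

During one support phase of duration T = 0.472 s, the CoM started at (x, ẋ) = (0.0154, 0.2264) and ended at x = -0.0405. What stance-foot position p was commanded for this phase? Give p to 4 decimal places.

ωT = 3.0450·0.472 = 1.437240; cosh(ωT) = 2.223323, sinh(ωT) = 1.985740
x(T) = p + (x₀−p)·cosh(ωT) + (ẋ₀/ω)·sinh(ωT) ⇒ p·(1 − cosh) = x(T) − x₀·cosh − (ẋ₀/ω)·sinh
numerator   = -0.0405 − (0.0154)·2.223323 − (0.2264/3.0450)·1.985740 = -0.222382
denominator = 1 − 2.223323 = -1.223323
p = -0.222382 / -1.223323 = 0.1818

p = 0.1818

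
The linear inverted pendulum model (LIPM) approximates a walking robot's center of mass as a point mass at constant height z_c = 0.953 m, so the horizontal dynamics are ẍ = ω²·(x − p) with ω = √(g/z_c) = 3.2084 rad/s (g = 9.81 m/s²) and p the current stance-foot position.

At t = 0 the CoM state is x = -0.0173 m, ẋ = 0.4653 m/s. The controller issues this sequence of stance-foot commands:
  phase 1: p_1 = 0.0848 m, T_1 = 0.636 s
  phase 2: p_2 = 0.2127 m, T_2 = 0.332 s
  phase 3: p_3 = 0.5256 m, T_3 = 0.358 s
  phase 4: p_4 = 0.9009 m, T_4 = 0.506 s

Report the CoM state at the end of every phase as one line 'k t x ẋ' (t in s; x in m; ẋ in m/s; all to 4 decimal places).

1 0.6360 0.2339 0.5814
2 0.9680 0.4787 1.0305
3 1.3260 0.8999 1.5752
4 1.8320 2.0945 4.1409

phase 1: p=0.0848, T=0.636, ωT=2.040542, cosh=3.912370, sinh=3.782412; start (x,ẋ)=(-0.017300, 0.465300) → end (x,ẋ)=(0.233893, 0.581392)
phase 2: p=0.2127, T=0.332, ωT=1.065189, cosh=1.623025, sinh=1.278362; start (x,ẋ)=(0.233893, 0.581392) → end (x,ẋ)=(0.478749, 1.030539)
phase 3: p=0.5256, T=0.358, ωT=1.148607, cosh=1.735438, sinh=1.418360; start (x,ẋ)=(0.478749, 1.030539) → end (x,ẋ)=(0.899870, 1.575231)
phase 4: p=0.9009, T=0.506, ωT=1.623450, cosh=2.633886, sinh=2.436669; start (x,ẋ)=(0.899870, 1.575231) → end (x,ẋ)=(2.094520, 4.140924)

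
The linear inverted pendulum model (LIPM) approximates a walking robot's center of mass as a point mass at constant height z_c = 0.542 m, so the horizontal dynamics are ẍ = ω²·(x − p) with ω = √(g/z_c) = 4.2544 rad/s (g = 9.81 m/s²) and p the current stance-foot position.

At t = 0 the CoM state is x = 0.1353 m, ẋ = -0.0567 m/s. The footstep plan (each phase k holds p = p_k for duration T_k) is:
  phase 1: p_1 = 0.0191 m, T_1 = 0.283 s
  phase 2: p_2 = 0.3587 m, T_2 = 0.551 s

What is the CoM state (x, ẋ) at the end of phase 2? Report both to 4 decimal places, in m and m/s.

phase 1: p=0.0191, T=0.283, ωT=1.203995, cosh=1.816701, sinh=1.516707; start (x,ẋ)=(0.135300, -0.056700) → end (x,ẋ)=(0.209987, 0.646794)
phase 2: p=0.3587, T=0.551, ωT=2.344174, cosh=5.260294, sinh=5.164368; start (x,ẋ)=(0.209987, 0.646794) → end (x,ẋ)=(0.361562, 0.134911)

x = 0.3616, ẋ = 0.1349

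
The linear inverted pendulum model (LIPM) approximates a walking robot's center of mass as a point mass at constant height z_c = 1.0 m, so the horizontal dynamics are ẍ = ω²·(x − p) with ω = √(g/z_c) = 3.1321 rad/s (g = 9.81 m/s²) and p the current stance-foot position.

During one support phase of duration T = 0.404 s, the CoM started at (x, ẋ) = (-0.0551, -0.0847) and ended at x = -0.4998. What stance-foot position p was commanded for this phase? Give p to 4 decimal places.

ωT = 3.1321·0.404 = 1.265368; cosh(ωT) = 1.913267, sinh(ωT) = 1.631131
x(T) = p + (x₀−p)·cosh(ωT) + (ẋ₀/ω)·sinh(ωT) ⇒ p·(1 − cosh) = x(T) − x₀·cosh − (ẋ₀/ω)·sinh
numerator   = -0.4998 − (-0.0551)·1.913267 − (-0.0847/3.1321)·1.631131 = -0.350269
denominator = 1 − 1.913267 = -0.913267
p = -0.350269 / -0.913267 = 0.3835

p = 0.3835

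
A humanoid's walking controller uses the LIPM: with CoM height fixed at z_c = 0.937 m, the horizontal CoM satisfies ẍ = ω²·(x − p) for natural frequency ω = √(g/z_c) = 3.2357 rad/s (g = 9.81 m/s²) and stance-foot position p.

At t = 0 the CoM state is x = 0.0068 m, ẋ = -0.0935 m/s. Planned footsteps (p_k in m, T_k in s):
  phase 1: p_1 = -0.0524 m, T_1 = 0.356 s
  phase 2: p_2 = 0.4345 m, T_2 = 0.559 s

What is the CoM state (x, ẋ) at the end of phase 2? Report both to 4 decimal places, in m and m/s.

phase 1: p=-0.0524, T=0.356, ωT=1.151909, cosh=1.740131, sinh=1.424098; start (x,ẋ)=(0.006800, -0.093500) → end (x,ẋ)=(0.009464, 0.110089)
phase 2: p=0.4345, T=0.559, ωT=1.808756, cosh=3.133355, sinh=2.969497; start (x,ẋ)=(0.009464, 0.110089) → end (x,ẋ)=(-0.796256, -3.738966)

x = -0.7963, ẋ = -3.7390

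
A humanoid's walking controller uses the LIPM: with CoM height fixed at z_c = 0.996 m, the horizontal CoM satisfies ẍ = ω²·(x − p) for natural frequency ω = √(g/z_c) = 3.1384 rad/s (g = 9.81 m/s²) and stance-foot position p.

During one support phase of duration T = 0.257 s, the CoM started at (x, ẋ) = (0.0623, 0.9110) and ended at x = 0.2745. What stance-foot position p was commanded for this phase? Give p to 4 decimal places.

p = 0.2026

ωT = 3.1384·0.257 = 0.806569; cosh(ωT) = 1.343298, sinh(ωT) = 0.896911
x(T) = p + (x₀−p)·cosh(ωT) + (ẋ₀/ω)·sinh(ωT) ⇒ p·(1 − cosh) = x(T) − x₀·cosh − (ẋ₀/ω)·sinh
numerator   = 0.2745 − (0.0623)·1.343298 − (0.9110/3.1384)·0.896911 = -0.069538
denominator = 1 − 1.343298 = -0.343298
p = -0.069538 / -0.343298 = 0.2026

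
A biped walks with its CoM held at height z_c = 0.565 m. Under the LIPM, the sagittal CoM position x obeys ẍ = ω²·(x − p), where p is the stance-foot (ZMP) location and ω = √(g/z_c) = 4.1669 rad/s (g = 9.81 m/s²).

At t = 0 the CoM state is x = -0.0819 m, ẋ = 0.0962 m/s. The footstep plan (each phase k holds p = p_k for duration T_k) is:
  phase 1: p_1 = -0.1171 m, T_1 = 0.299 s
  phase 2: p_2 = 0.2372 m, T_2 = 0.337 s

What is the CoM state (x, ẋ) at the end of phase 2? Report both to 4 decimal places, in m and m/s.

x = -0.1147, ẋ = -1.1076

phase 1: p=-0.1171, T=0.299, ωT=1.245903, cosh=1.881877, sinh=1.594196; start (x,ẋ)=(-0.081900, 0.096200) → end (x,ẋ)=(-0.014053, 0.414865)
phase 2: p=0.2372, T=0.337, ωT=1.404245, cosh=2.159002, sinh=1.913450; start (x,ẋ)=(-0.014053, 0.414865) → end (x,ẋ)=(-0.114749, -1.107586)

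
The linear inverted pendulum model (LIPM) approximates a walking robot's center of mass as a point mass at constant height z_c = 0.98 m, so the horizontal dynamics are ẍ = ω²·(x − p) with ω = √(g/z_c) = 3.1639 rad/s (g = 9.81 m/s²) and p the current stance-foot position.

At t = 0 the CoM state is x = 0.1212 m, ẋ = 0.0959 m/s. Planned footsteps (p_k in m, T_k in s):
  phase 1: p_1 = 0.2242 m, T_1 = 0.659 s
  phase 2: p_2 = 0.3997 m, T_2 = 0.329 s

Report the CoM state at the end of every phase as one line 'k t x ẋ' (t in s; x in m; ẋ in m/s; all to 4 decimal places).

1 0.6590 -0.0765 -0.8988
2 0.9880 -0.7107 -3.2985

phase 1: p=0.2242, T=0.659, ωT=2.085010, cosh=4.084489, sinh=3.960183; start (x,ẋ)=(0.121200, 0.095900) → end (x,ẋ)=(-0.076466, -0.898849)
phase 2: p=0.3997, T=0.329, ωT=1.040923, cosh=1.592479, sinh=1.239351; start (x,ẋ)=(-0.076466, -0.898849) → end (x,ẋ)=(-0.710679, -3.298533)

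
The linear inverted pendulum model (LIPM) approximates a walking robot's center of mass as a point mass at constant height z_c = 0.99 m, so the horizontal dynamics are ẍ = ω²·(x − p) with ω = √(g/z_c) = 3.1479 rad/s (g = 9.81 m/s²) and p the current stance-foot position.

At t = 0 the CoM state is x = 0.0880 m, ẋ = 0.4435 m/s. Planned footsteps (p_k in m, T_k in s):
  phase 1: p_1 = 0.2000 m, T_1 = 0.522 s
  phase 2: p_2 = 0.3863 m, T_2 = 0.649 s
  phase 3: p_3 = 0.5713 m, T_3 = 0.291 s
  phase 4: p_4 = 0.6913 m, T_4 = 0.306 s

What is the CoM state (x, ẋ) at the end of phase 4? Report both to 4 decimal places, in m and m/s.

phase 1: p=0.2000, T=0.522, ωT=1.643204, cosh=2.682536, sinh=2.489176; start (x,ẋ)=(0.088000, 0.443500) → end (x,ẋ)=(0.250250, 0.312109)
phase 2: p=0.3863, T=0.649, ωT=2.042987, cosh=3.921629, sinh=3.791988; start (x,ẋ)=(0.250250, 0.312109) → end (x,ẋ)=(0.228731, -0.400027)
phase 3: p=0.5713, T=0.291, ωT=0.916039, cosh=1.449736, sinh=1.049635; start (x,ẋ)=(0.228731, -0.400027) → end (x,ẋ)=(-0.058719, -1.711830)
phase 4: p=0.6913, T=0.306, ωT=0.963257, cosh=1.500933, sinh=1.119285; start (x,ẋ)=(-0.058719, -1.711830) → end (x,ẋ)=(-1.043096, -5.211957)

x = -1.0431, ẋ = -5.2120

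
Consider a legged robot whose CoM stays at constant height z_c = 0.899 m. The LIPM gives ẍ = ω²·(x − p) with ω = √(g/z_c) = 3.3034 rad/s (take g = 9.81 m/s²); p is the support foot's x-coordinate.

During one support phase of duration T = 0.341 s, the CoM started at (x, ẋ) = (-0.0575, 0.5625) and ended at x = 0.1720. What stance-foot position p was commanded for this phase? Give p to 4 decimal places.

p = -0.0496

ωT = 3.3034·0.341 = 1.126459; cosh(ωT) = 1.704447, sinh(ωT) = 1.380268
x(T) = p + (x₀−p)·cosh(ωT) + (ẋ₀/ω)·sinh(ωT) ⇒ p·(1 − cosh) = x(T) − x₀·cosh − (ẋ₀/ω)·sinh
numerator   = 0.1720 − (-0.0575)·1.704447 − (0.5625/3.3034)·1.380268 = 0.034975
denominator = 1 − 1.704447 = -0.704447
p = 0.034975 / -0.704447 = -0.0496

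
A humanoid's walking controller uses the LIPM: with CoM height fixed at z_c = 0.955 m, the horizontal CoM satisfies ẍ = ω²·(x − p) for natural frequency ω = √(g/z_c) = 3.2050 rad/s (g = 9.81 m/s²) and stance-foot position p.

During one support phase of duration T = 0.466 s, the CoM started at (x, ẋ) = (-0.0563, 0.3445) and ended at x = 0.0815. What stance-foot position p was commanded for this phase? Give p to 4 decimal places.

p = 0.0105

ωT = 3.2050·0.466 = 1.493530; cosh(ωT) = 2.338682, sinh(ωT) = 2.114104
x(T) = p + (x₀−p)·cosh(ωT) + (ẋ₀/ω)·sinh(ωT) ⇒ p·(1 − cosh) = x(T) − x₀·cosh − (ẋ₀/ω)·sinh
numerator   = 0.0815 − (-0.0563)·2.338682 − (0.3445/3.2050)·2.114104 = -0.014074
denominator = 1 − 2.338682 = -1.338682
p = -0.014074 / -1.338682 = 0.0105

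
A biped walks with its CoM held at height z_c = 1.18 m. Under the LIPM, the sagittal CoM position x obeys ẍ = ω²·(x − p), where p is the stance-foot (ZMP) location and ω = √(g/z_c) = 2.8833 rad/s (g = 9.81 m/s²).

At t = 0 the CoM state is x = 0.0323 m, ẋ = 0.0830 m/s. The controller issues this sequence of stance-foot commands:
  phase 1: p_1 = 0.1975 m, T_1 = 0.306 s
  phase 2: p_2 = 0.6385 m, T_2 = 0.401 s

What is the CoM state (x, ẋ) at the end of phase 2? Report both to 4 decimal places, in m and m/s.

phase 1: p=0.1975, T=0.306, ωT=0.882290, cosh=1.415130, sinh=1.001296; start (x,ẋ)=(0.032300, 0.083000) → end (x,ẋ)=(-0.007456, -0.359483)
phase 2: p=0.6385, T=0.401, ωT=1.156203, cosh=1.746262, sinh=1.431583; start (x,ẋ)=(-0.007456, -0.359483) → end (x,ẋ)=(-0.667994, -3.294052)

x = -0.6680, ẋ = -3.2941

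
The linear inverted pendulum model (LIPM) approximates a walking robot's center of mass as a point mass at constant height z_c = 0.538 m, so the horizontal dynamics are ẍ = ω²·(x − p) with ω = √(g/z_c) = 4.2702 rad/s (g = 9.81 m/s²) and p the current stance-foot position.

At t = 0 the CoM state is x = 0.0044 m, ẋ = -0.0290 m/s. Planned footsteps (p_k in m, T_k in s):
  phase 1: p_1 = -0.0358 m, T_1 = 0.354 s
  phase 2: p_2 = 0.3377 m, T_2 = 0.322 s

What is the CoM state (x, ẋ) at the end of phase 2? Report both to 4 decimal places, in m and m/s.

phase 1: p=-0.0358, T=0.354, ωT=1.511651, cosh=2.377378, sinh=2.156832; start (x,ẋ)=(0.004400, -0.029000) → end (x,ẋ)=(0.045123, 0.301302)
phase 2: p=0.3377, T=0.322, ωT=1.375004, cosh=2.103966, sinh=1.851128; start (x,ẋ)=(0.045123, 0.301302) → end (x,ẋ)=(-0.147258, -1.678800)

x = -0.1473, ẋ = -1.6788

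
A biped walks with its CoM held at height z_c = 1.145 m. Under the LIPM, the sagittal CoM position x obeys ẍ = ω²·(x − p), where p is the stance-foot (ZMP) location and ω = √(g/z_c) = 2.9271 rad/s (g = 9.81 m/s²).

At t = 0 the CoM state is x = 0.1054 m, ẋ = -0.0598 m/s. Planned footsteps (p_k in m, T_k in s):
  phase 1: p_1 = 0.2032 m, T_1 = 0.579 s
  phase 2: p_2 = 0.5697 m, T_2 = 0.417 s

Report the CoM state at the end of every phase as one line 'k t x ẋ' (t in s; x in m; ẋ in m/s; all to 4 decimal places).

phase 1: p=0.2032, T=0.579, ωT=1.694791, cosh=2.814572, sinh=2.630935; start (x,ẋ)=(0.105400, -0.059800) → end (x,ẋ)=(-0.125815, -0.921470)
phase 2: p=0.5697, T=0.417, ωT=1.220601, cosh=1.842138, sinh=1.547085; start (x,ẋ)=(-0.125815, -0.921470) → end (x,ẋ)=(-1.198566, -4.847094)

1 0.5790 -0.1258 -0.9215
2 0.9960 -1.1986 -4.8471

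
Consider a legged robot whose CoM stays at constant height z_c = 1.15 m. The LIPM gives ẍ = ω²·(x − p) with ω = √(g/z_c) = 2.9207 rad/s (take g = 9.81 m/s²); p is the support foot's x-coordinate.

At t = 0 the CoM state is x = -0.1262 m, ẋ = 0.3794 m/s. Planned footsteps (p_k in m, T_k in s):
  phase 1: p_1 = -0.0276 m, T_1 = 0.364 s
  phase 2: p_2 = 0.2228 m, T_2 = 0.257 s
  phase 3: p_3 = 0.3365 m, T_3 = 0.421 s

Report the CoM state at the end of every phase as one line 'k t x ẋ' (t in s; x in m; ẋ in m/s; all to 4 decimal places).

phase 1: p=-0.0276, T=0.364, ωT=1.063135, cosh=1.620402, sinh=1.275031; start (x,ẋ)=(-0.126200, 0.379400) → end (x,ẋ)=(-0.021745, 0.247596)
phase 2: p=0.2228, T=0.257, ωT=0.750620, cosh=1.295193, sinh=0.823119; start (x,ẋ)=(-0.021745, 0.247596) → end (x,ẋ)=(-0.024154, -0.267222)
phase 3: p=0.3365, T=0.421, ωT=1.229615, cosh=1.856158, sinh=1.563753; start (x,ẋ)=(-0.024154, -0.267222) → end (x,ẋ)=(-0.476003, -2.143206)

1 0.3640 -0.0217 0.2476
2 0.6210 -0.0242 -0.2672
3 1.0420 -0.4760 -2.1432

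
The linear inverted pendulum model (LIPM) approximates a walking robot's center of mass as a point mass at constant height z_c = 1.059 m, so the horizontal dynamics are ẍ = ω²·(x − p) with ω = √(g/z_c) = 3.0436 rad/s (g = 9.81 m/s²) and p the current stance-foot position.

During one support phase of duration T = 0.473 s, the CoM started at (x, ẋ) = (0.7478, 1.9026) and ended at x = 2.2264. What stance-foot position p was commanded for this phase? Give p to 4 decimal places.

ωT = 3.0436·0.473 = 1.439623; cosh(ωT) = 2.228061, sinh(ωT) = 1.991043
x(T) = p + (x₀−p)·cosh(ωT) + (ẋ₀/ω)·sinh(ωT) ⇒ p·(1 − cosh) = x(T) − x₀·cosh − (ẋ₀/ω)·sinh
numerator   = 2.2264 − (0.7478)·2.228061 − (1.9026/3.0436)·1.991043 = -0.684375
denominator = 1 − 2.228061 = -1.228061
p = -0.684375 / -1.228061 = 0.5573

p = 0.5573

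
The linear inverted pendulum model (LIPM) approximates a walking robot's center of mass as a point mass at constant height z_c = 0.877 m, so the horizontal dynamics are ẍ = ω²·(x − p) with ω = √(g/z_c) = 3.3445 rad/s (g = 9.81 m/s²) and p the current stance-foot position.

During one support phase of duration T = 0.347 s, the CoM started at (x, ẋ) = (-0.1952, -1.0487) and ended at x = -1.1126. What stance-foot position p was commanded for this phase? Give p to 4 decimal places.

p = 0.4243

ωT = 3.3445·0.347 = 1.160541; cosh(ωT) = 1.752489, sinh(ωT) = 1.439172
x(T) = p + (x₀−p)·cosh(ωT) + (ẋ₀/ω)·sinh(ωT) ⇒ p·(1 − cosh) = x(T) − x₀·cosh − (ẋ₀/ω)·sinh
numerator   = -1.1126 − (-0.1952)·1.752489 − (-1.0487/3.3445)·1.439172 = -0.319248
denominator = 1 − 1.752489 = -0.752489
p = -0.319248 / -0.752489 = 0.4243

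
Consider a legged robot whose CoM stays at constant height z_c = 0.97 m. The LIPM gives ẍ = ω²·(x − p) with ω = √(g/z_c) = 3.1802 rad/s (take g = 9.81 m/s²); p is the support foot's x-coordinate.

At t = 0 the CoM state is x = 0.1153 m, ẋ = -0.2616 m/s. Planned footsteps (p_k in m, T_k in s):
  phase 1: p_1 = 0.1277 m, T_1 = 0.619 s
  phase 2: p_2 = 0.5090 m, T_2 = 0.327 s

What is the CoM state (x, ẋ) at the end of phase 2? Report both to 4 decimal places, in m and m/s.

phase 1: p=0.1277, T=0.619, ωT=1.968544, cosh=3.649951, sinh=3.510291; start (x,ẋ)=(0.115300, -0.261600) → end (x,ẋ)=(-0.206312, -1.093254)
phase 2: p=0.5090, T=0.327, ωT=1.039925, cosh=1.591244, sinh=1.237762; start (x,ẋ)=(-0.206312, -1.093254) → end (x,ẋ)=(-1.054740, -4.555340)

x = -1.0547, ẋ = -4.5553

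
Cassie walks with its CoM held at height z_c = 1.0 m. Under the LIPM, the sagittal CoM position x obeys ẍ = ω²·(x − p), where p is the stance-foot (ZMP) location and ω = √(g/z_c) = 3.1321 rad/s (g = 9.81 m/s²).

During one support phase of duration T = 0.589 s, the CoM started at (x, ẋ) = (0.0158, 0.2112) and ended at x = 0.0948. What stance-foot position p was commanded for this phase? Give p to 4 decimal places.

p = 0.0733

ωT = 3.1321·0.589 = 1.844807; cosh(ωT) = 3.242467, sinh(ωT) = 3.084411
x(T) = p + (x₀−p)·cosh(ωT) + (ẋ₀/ω)·sinh(ωT) ⇒ p·(1 − cosh) = x(T) − x₀·cosh − (ẋ₀/ω)·sinh
numerator   = 0.0948 − (0.0158)·3.242467 − (0.2112/3.1321)·3.084411 = -0.164415
denominator = 1 − 3.242467 = -2.242467
p = -0.164415 / -2.242467 = 0.0733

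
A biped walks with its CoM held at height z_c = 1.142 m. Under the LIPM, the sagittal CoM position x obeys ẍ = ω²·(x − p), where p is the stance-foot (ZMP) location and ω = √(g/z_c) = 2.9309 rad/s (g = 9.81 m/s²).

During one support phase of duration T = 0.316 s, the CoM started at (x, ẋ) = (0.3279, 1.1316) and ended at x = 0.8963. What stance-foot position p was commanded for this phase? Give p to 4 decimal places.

ωT = 2.9309·0.316 = 0.926164; cosh(ωT) = 1.460438, sinh(ωT) = 1.064368
x(T) = p + (x₀−p)·cosh(ωT) + (ẋ₀/ω)·sinh(ωT) ⇒ p·(1 − cosh) = x(T) − x₀·cosh − (ẋ₀/ω)·sinh
numerator   = 0.8963 − (0.3279)·1.460438 − (1.1316/2.9309)·1.064368 = 0.006477
denominator = 1 − 1.460438 = -0.460438
p = 0.006477 / -0.460438 = -0.0141

p = -0.0141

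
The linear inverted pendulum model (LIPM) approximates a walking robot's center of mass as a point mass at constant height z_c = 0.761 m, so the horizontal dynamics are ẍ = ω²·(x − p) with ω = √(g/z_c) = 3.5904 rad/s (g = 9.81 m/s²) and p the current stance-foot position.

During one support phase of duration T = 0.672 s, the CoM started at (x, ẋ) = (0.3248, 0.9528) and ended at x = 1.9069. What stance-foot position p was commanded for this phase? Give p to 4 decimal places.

p = 0.3005

ωT = 3.5904·0.672 = 2.412749; cosh(ωT) = 5.627089, sinh(ωT) = 5.537520
x(T) = p + (x₀−p)·cosh(ωT) + (ẋ₀/ω)·sinh(ωT) ⇒ p·(1 − cosh) = x(T) − x₀·cosh − (ẋ₀/ω)·sinh
numerator   = 1.9069 − (0.3248)·5.627089 − (0.9528/3.5904)·5.537520 = -1.390294
denominator = 1 − 5.627089 = -4.627089
p = -1.390294 / -4.627089 = 0.3005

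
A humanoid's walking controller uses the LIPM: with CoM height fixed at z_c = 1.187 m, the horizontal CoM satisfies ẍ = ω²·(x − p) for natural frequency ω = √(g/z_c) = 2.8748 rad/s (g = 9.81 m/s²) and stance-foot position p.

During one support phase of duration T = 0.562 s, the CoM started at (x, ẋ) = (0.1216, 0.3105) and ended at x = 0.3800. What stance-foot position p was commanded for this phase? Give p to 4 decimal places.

ωT = 2.8748·0.562 = 1.615638; cosh(ωT) = 2.614929, sinh(ωT) = 2.416165
x(T) = p + (x₀−p)·cosh(ωT) + (ẋ₀/ω)·sinh(ωT) ⇒ p·(1 − cosh) = x(T) − x₀·cosh − (ẋ₀/ω)·sinh
numerator   = 0.3800 − (0.1216)·2.614929 − (0.3105/2.8748)·2.416165 = -0.198939
denominator = 1 − 2.614929 = -1.614929
p = -0.198939 / -1.614929 = 0.1232

p = 0.1232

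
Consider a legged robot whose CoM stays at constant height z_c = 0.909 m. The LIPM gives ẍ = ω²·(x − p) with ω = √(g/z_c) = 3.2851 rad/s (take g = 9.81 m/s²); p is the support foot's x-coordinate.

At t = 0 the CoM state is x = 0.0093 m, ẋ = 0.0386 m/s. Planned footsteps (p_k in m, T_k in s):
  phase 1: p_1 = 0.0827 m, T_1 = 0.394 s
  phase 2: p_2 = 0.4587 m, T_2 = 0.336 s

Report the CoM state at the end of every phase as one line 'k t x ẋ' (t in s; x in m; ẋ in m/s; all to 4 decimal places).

phase 1: p=0.0827, T=0.394, ωT=1.294329, cosh=1.961315, sinh=1.687233; start (x,ẋ)=(0.009300, 0.038600) → end (x,ẋ)=(-0.041435, -0.331130)
phase 2: p=0.4587, T=0.336, ωT=1.103794, cosh=1.673597, sinh=1.341987; start (x,ẋ)=(-0.041435, -0.331130) → end (x,ẋ)=(-0.513594, -2.759055)

1 0.3940 -0.0414 -0.3311
2 0.7300 -0.5136 -2.7591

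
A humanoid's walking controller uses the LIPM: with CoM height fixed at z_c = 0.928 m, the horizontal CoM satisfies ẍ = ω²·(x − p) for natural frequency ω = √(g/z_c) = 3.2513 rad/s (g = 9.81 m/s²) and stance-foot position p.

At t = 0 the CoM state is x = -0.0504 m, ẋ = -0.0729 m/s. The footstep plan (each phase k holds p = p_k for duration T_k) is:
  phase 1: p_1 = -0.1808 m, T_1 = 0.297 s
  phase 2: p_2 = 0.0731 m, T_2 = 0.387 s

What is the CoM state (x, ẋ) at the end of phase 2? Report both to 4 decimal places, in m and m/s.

phase 1: p=-0.1808, T=0.297, ωT=0.965636, cosh=1.503599, sinh=1.122858; start (x,ẋ)=(-0.050400, -0.072900) → end (x,ẋ)=(-0.009907, 0.366445)
phase 2: p=0.0731, T=0.387, ωT=1.258253, cosh=1.901709, sinh=1.617559; start (x,ẋ)=(-0.009907, 0.366445) → end (x,ẋ)=(0.097555, 0.260324)

x = 0.0976, ẋ = 0.2603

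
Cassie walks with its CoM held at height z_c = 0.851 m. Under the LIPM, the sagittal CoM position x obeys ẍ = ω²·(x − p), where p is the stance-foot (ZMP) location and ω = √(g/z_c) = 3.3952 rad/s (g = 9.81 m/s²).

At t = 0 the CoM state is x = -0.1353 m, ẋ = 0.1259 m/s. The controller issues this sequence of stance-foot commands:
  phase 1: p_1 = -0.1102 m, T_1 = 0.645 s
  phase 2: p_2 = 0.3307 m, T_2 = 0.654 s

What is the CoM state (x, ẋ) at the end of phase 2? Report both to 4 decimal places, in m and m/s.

phase 1: p=-0.1102, T=0.645, ωT=2.189904, cosh=4.523141, sinh=4.411214; start (x,ẋ)=(-0.135300, 0.125900) → end (x,ẋ)=(-0.060155, 0.193542)
phase 2: p=0.3307, T=0.654, ωT=2.220461, cosh=4.660067, sinh=4.551508; start (x,ẋ)=(-0.060155, 0.193542) → end (x,ẋ)=(-1.231255, -5.138077)

x = -1.2313, ẋ = -5.1381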